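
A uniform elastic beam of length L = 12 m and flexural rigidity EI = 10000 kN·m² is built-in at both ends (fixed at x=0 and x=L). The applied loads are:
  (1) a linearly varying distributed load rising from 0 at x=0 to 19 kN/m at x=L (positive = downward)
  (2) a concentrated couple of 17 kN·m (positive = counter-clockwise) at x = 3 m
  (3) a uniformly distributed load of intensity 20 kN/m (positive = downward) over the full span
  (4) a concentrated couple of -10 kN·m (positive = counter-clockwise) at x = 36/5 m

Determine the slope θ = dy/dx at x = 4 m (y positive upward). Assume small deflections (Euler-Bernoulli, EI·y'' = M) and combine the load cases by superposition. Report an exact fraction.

θ(4) = -223/7200 rad

Load 1 — triangular load w₀=19 kN/m (0→w₀ over full span):
  θ_1 = -w₀(2x(L-x)(L-2x)(x+2L)+x²(L-x)²)/(120LEI) = -19·(2·4·(12-4)·(12-2·4)·(4+2·12)+4²·(12-4)²)/(120·12·10000) = -304/28125 rad
Load 2 — applied couple M₀=17 kN·m at a=3 m (b=L-a=9):
  θ_2 = (R_Ax²/2 - M_Ax - M₀(x-a))/EI  [x>a] with R_A=51/32, M_A=-51/16 = ((51/32)·4²/2 - (-51/16)·4 - 17·(4-3))/10000 = 17/20000 rad
Load 3 — uniform load w=20 kN/m over full span:
  θ_3 = -wx(L-x)(L-2x)/(12EI) = -20·4·(12-4)·(12-2·4)/(12·10000) = -8/375 rad
Load 4 — applied couple M₀=-10 kN·m at a=36/5 m (b=L-a=24/5):
  θ_4 = (R_Ax²/2 - M_Ax)/EI  [x≤a] with R_A=-6/5, M_A=-16/5 = ((-6/5)·4²/2 - (-16/5)·4)/10000 = 1/3125 rad
Superposition: θ = Σ θ_i = -223/7200 rad ≈ -0.030972 rad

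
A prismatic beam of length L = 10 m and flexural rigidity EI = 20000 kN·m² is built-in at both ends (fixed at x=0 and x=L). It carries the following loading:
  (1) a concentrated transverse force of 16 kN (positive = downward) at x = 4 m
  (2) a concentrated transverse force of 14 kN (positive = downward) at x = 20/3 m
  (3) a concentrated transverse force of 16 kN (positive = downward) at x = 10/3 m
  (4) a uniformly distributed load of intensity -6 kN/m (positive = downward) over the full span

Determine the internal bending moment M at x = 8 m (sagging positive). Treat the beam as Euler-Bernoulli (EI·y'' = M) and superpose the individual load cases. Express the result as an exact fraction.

Load 1 — point force P=16 kN at a=4 m (b=L-a=6):
  M_1 = Pa²(a+3b)(L-x)/L³ - Pa²b/L²  [x>a] = 16·4²·(4+3·6)·(10-8)/10³ - 16·4²·6/10² = -512/125 kN·m
Load 2 — point force P=14 kN at a=20/3 m (b=L-a=10/3):
  M_2 = Pa²(a+3b)(L-x)/L³ - Pa²b/L²  [x>a] = 14·(20/3)²·((20/3)+3·(10/3))·(10-8)/10³ - 14·(20/3)²·(10/3)/10² = 0 kN·m
Load 3 — point force P=16 kN at a=10/3 m (b=L-a=20/3):
  M_3 = Pa²(a+3b)(L-x)/L³ - Pa²b/L²  [x>a] = 16·(10/3)²·((10/3)+3·(20/3))·(10-8)/10³ - 16·(10/3)²·(20/3)/10² = -32/9 kN·m
Load 4 — uniform load w=-6 kN/m over full span:
  M_4 = wLx/2 - wL²/12 - wx²/2 = (-6)·10·8/2 - (-6)·10²/12 - (-6)·8²/2 = 2 kN·m
Superposition: M = Σ M_i = -6358/1125 kN·m ≈ -5.651556 kN·m

M(8) = -6358/1125 kN·m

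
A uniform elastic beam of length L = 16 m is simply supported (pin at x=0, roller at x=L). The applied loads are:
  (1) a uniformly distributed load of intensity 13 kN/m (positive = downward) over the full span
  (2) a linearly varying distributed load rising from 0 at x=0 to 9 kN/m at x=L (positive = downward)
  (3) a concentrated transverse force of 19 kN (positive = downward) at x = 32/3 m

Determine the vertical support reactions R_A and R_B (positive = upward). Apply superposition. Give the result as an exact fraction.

Load 1 — uniform load w=13 kN/m over full span:
  R_A = wL/2 = 13·16/2 = 104 kN
  R_B = wL/2 = 13·16/2 = 104 kN
Load 2 — triangular load w₀=9 kN/m (0→w₀ over full span):
  R_A = w₀L/6 = 9·16/6 = 24 kN
  R_B = w₀L/3 = 9·16/3 = 48 kN
Load 3 — point force P=19 kN at a=32/3 m (b=L-a=16/3):
  R_A = Pb/L = 19·(16/3)/16 = 19/3 kN
  R_B = Pa/L = 19·(32/3)/16 = 38/3 kN
Superposition: R_A = 403/3 kN, R_B = 494/3 kN

R_A = 403/3 kN, R_B = 494/3 kN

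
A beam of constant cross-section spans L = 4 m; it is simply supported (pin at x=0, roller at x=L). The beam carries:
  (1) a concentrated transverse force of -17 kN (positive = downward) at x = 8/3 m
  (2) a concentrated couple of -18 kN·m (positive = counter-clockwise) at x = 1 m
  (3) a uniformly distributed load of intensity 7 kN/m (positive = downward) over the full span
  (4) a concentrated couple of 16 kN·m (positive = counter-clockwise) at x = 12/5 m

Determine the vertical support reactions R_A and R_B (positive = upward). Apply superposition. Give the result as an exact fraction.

R_A = 47/6 kN, R_B = 19/6 kN

Load 1 — point force P=-17 kN at a=8/3 m (b=L-a=4/3):
  R_A = Pb/L = (-17)·(4/3)/4 = -17/3 kN
  R_B = Pa/L = (-17)·(8/3)/4 = -34/3 kN
Load 2 — applied couple M₀=-18 kN·m at a=1 m (b=L-a=3):
  R_A = M₀/L = (-18)/4 = -9/2 kN
  R_B = -M₀/L = -(-18)/4 = 9/2 kN
Load 3 — uniform load w=7 kN/m over full span:
  R_A = wL/2 = 7·4/2 = 14 kN
  R_B = wL/2 = 7·4/2 = 14 kN
Load 4 — applied couple M₀=16 kN·m at a=12/5 m (b=L-a=8/5):
  R_A = M₀/L = 16/4 = 4 kN
  R_B = -M₀/L = -16/4 = -4 kN
Superposition: R_A = 47/6 kN, R_B = 19/6 kN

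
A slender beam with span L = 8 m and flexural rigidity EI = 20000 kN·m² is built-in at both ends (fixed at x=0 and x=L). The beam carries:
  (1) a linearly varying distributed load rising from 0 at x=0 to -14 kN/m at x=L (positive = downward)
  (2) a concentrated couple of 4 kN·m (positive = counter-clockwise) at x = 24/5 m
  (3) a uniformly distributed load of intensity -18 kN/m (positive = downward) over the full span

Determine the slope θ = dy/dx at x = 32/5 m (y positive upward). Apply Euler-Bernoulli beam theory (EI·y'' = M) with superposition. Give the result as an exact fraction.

Load 1 — triangular load w₀=-14 kN/m (0→w₀ over full span):
  θ_1 = -w₀(2x(L-x)(L-2x)(x+2L)+x²(L-x)²)/(120LEI) = -(-14)·(2·(32/5)·(8-(32/5))·(8-2·(32/5))·((32/5)+2·8)+(32/5)²·(8-(32/5))²)/(120·8·20000) = -1792/1171875 rad
Load 2 — applied couple M₀=4 kN·m at a=24/5 m (b=L-a=16/5):
  θ_2 = (R_Ax²/2 - M_Ax - M₀(x-a))/EI  [x>a] with R_A=18/25, M_A=32/25 = ((18/25)·(32/5)²/2 - (32/25)·(32/5) - 4·((32/5)-(24/5)))/20000 = 3/390625 rad
Load 3 — uniform load w=-18 kN/m over full span:
  θ_3 = -wx(L-x)(L-2x)/(12EI) = -(-18)·(32/5)·(8-(32/5))·(8-2·(32/5))/(12·20000) = -288/78125 rad
Superposition: θ = Σ θ_i = -6103/1171875 rad ≈ -0.005208 rad

θ(32/5) = -6103/1171875 rad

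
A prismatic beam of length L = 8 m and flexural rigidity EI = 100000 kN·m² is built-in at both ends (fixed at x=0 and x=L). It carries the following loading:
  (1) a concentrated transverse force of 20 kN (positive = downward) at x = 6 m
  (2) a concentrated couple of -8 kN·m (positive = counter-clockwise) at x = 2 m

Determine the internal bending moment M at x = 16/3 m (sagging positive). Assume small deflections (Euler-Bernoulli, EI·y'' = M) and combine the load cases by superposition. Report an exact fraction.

Load 1 — point force P=20 kN at a=6 m (b=L-a=2):
  M_1 = Pb²(3a+b)x/L³ - Pab²/L²  [x≤a] = 20·2²·(3·6+2)·(16/3)/8³ - 20·6·2²/8² = 55/6 kN·m
Load 2 — applied couple M₀=-8 kN·m at a=2 m (b=L-a=6):
  M_2 = R_Ax - M_A - M₀  [x>a] with R_A=-9/8, M_A=3/2 = (-9/8)·(16/3) - (3/2) - (-8) = 1/2 kN·m
Superposition: M = Σ M_i = 29/3 kN·m ≈ 9.666667 kN·m

M(16/3) = 29/3 kN·m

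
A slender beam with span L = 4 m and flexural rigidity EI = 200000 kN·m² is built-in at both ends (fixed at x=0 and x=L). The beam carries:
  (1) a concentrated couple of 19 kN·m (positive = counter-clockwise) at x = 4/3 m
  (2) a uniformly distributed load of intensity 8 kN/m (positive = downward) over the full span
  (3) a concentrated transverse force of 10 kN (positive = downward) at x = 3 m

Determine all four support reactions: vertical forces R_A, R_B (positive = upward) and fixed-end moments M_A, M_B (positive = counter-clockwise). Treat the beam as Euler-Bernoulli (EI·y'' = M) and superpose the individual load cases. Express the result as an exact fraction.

Load 1 — applied couple M₀=19 kN·m at a=4/3 m (b=L-a=8/3):
  R_A = 6M₀ab/L³ = 6·19·(4/3)·(8/3)/4³ = 19/3 kN
  M_A = M₀b(2a-b)/L² = 19·(8/3)·(2·(4/3)-(8/3))/4² = 0 kN·m
  R_B = -6M₀ab/L³ = -6·19·(4/3)·(8/3)/4³ = -19/3 kN
  M_B = M₀a(2b-a)/L² = 19·(4/3)·(2·(8/3)-(4/3))/4² = 19/3 kN·m
Load 2 — uniform load w=8 kN/m over full span:
  R_A = wL/2 = 8·4/2 = 16 kN
  M_A = wL²/12 = 8·4²/12 = 32/3 kN·m
  R_B = wL/2 = 8·4/2 = 16 kN
  M_B = -wL²/12 = -8·4²/12 = -32/3 kN·m
Load 3 — point force P=10 kN at a=3 m (b=L-a=1):
  R_A = Pb²(3a+b)/L³ = 10·1²·(3·3+1)/4³ = 25/16 kN
  M_A = Pab²/L² = 10·3·1²/4² = 15/8 kN·m
  R_B = Pa²(a+3b)/L³ = 10·3²·(3+3·1)/4³ = 135/16 kN
  M_B = -Pa²b/L² = -10·3²·1/4² = -45/8 kN·m
Superposition: R_A = 1147/48 kN, M_A = 301/24 kN·m, R_B = 869/48 kN, M_B = -239/24 kN·m

R_A = 1147/48 kN, M_A = 301/24 kN·m, R_B = 869/48 kN, M_B = -239/24 kN·m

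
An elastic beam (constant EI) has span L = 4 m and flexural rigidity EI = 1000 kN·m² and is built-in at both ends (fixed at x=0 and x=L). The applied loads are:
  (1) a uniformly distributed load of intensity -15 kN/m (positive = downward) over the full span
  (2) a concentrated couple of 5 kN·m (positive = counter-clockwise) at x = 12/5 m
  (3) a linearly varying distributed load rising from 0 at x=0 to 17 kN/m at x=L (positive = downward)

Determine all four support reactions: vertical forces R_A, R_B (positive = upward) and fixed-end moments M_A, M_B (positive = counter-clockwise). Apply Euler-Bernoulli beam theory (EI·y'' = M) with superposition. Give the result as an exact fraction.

R_A = -18 kN, M_A = -28/3 kN·m, R_B = -8 kN, M_B = 7 kN·m

Load 1 — uniform load w=-15 kN/m over full span:
  R_A = wL/2 = (-15)·4/2 = -30 kN
  M_A = wL²/12 = (-15)·4²/12 = -20 kN·m
  R_B = wL/2 = (-15)·4/2 = -30 kN
  M_B = -wL²/12 = -(-15)·4²/12 = 20 kN·m
Load 2 — applied couple M₀=5 kN·m at a=12/5 m (b=L-a=8/5):
  R_A = 6M₀ab/L³ = 6·5·(12/5)·(8/5)/4³ = 9/5 kN
  M_A = M₀b(2a-b)/L² = 5·(8/5)·(2·(12/5)-(8/5))/4² = 8/5 kN·m
  R_B = -6M₀ab/L³ = -6·5·(12/5)·(8/5)/4³ = -9/5 kN
  M_B = M₀a(2b-a)/L² = 5·(12/5)·(2·(8/5)-(12/5))/4² = 3/5 kN·m
Load 3 — triangular load w₀=17 kN/m (0→w₀ over full span):
  R_A = 3w₀L/20 = 3·17·4/20 = 51/5 kN
  M_A = w₀L²/30 = 17·4²/30 = 136/15 kN·m
  R_B = 7w₀L/20 = 7·17·4/20 = 119/5 kN
  M_B = -w₀L²/20 = -17·4²/20 = -68/5 kN·m
Superposition: R_A = -18 kN, M_A = -28/3 kN·m, R_B = -8 kN, M_B = 7 kN·m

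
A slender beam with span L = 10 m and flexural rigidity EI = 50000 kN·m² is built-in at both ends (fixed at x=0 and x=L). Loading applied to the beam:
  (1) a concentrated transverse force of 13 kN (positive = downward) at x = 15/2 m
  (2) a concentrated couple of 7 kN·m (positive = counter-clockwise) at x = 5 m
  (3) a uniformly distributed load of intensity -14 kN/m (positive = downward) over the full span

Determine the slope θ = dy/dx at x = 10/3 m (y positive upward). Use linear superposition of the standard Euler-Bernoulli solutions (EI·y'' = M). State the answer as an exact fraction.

Load 1 — point force P=13 kN at a=15/2 m (b=L-a=5/2):
  θ_1 = -Pb²x(2aL-(3a+b)x)/(2L³EI)  [x≤a] = -13·(5/2)²·(10/3)·(2·(15/2)·10-(3·(15/2)+(5/2))·(10/3))/(2·10³·50000) = -13/72000 rad
Load 2 — applied couple M₀=7 kN·m at a=5 m (b=L-a=5):
  θ_2 = (R_Ax²/2 - M_Ax)/EI  [x≤a] with R_A=21/20, M_A=7/4 = ((21/20)·(10/3)²/2 - (7/4)·(10/3))/50000 = 0 rad
Load 3 — uniform load w=-14 kN/m over full span:
  θ_3 = -wx(L-x)(L-2x)/(12EI) = -(-14)·(10/3)·(10-(10/3))·(10-2·(10/3))/(12·50000) = 7/4050 rad
Superposition: θ = Σ θ_i = 1003/648000 rad ≈ 0.001548 rad

θ(10/3) = 1003/648000 rad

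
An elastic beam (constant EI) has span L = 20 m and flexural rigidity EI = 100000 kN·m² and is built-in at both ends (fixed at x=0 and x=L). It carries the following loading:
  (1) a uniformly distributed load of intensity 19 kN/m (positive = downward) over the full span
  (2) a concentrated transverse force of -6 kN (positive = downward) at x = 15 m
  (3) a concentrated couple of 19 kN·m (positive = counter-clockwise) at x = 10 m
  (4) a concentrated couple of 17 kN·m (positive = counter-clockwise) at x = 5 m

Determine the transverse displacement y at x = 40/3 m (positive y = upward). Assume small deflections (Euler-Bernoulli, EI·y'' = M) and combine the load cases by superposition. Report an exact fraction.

Load 1 — uniform load w=19 kN/m over full span:
  y_1 = -wx²(L-x)²/(24EI) = -19·(40/3)²·(20-(40/3))²/(24·100000) = -76/1215 m
Load 2 — point force P=-6 kN at a=15 m (b=L-a=5):
  y_2 = -Pb²x²(3aL-(3a+b)x)/(6L³EI)  [x≤a] = -(-6)·5²·(40/3)²·(3·15·20-(3·15+5)·(40/3))/(6·20³·100000) = 7/5400 m
Load 3 — applied couple M₀=19 kN·m at a=10 m (b=L-a=10):
  y_3 = (R_Ax³/6 - M_Ax²/2 - M₀(x-a)²/2)/EI  [x>a] with R_A=57/40, M_A=19/4 = ((57/40)·(40/3)³/6 - (19/4)·(40/3)²/2 - 19·((40/3)-10)²/2)/100000 = 19/54000 m
Load 4 — applied couple M₀=17 kN·m at a=5 m (b=L-a=15):
  y_4 = (R_Ax³/6 - M_Ax²/2 - M₀(x-a)²/2)/EI  [x>a] with R_A=153/160, M_A=-51/16 = ((153/160)·(40/3)³/6 - (-51/16)·(40/3)²/2 - 17·((40/3)-5)²/2)/100000 = 17/24000 m
Superposition: y = Σ y_i = -117019/1944000 m ≈ -0.060195 m

y(40/3) = -117019/1944000 m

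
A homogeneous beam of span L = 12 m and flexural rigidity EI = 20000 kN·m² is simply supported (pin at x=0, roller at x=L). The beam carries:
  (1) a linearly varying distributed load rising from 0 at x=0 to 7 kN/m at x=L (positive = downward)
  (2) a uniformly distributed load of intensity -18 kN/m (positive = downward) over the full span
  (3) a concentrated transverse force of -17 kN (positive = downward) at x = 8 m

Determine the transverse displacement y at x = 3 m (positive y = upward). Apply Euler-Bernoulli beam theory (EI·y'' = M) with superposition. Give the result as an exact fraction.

y(3) = 302989/1920000 m

Load 1 — triangular load w₀=7 kN/m (0→w₀ over full span):
  y_1 = -w₀x(7L⁴-10L²x²+3x⁴)/(360LEI) = -7·3·(7·12⁴-10·12²·3²+3·3⁴)/(360·12·20000) = -20601/640000 m
Load 2 — uniform load w=-18 kN/m over full span:
  y_2 = -wx(L³-2Lx²+x³)/(24EI) = -(-18)·3·(12³-2·12·3²+3³)/(24·20000) = 13851/80000 m
Load 3 — point force P=-17 kN at a=8 m (b=L-a=4):
  y_3 = -Pbx(L²-b²-x²)/(6LEI)  [x≤a] = -(-17)·4·3·(12²-4²-3²)/(6·12·20000) = 2023/120000 m
Superposition: y = Σ y_i = 302989/1920000 m ≈ 0.157807 m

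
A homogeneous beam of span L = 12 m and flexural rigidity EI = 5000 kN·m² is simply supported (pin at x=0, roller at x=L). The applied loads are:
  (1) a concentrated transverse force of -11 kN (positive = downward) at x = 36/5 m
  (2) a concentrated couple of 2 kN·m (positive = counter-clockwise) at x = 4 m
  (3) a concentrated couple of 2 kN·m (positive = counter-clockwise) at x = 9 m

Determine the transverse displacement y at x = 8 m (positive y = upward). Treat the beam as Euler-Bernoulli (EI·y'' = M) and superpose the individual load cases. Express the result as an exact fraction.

y(8) = 186871/2812500 m

Load 1 — point force P=-11 kN at a=36/5 m (b=L-a=24/5):
  y_1 = -Pa(L-x)(2Lx-a²-x²)/(6LEI)  [x>a] = -(-11)·(36/5)·(12-8)·(2·12·8-(36/5)²-8²)/(6·12·5000) = 5236/78125 m
Load 2 — applied couple M₀=2 kN·m at a=4 m (b=L-a=8):
  y_2 = (M₀x³/(6L)-M₀(x-a)²/2+C₁x)/EI  [x>a] with C₁=M₀(3b²-L²)/(6L)=4/3 = (2·8³/(6·12)-2·(8-4)²/2+(4/3)·8)/5000 = 2/1125 m
Load 3 — applied couple M₀=2 kN·m at a=9 m (b=L-a=3):
  y_3 = (M₀x³/(6L)+C₁x)/EI  [x≤a] with C₁=M₀(3b²-L²)/(6L)=-13/4 = (2·8³/(6·12)+(-13/4)·8)/5000 = -53/22500 m
Superposition: y = Σ y_i = 186871/2812500 m ≈ 0.066443 m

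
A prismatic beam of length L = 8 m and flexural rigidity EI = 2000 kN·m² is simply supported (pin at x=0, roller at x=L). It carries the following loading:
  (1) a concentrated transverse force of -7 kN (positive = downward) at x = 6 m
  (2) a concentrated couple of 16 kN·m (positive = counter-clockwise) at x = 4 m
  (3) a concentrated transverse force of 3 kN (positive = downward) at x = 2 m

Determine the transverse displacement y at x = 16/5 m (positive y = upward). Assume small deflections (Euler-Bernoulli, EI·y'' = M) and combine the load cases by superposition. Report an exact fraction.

y(16/5) = 1699/187500 m

Load 1 — point force P=-7 kN at a=6 m (b=L-a=2):
  y_1 = -Pbx(L²-b²-x²)/(6LEI)  [x≤a] = -(-7)·2·(16/5)·(8²-2²-(16/5)²)/(6·8·2000) = 2177/93750 m
Load 2 — applied couple M₀=16 kN·m at a=4 m (b=L-a=4):
  y_2 = (M₀x³/(6L)+C₁x)/EI  [x≤a] with C₁=M₀(3b²-L²)/(6L)=-16/3 = (16·(16/5)³/(6·8)+(-16/3)·(16/5))/2000 = -48/15625 m
Load 3 — point force P=3 kN at a=2 m (b=L-a=6):
  y_3 = -Pa(L-x)(2Lx-a²-x²)/(6LEI)  [x>a] = -3·2·(8-(16/5))·(2·8·(16/5)-2²-(16/5)²)/(6·8·2000) = -693/62500 m
Superposition: y = Σ y_i = 1699/187500 m ≈ 0.009061 m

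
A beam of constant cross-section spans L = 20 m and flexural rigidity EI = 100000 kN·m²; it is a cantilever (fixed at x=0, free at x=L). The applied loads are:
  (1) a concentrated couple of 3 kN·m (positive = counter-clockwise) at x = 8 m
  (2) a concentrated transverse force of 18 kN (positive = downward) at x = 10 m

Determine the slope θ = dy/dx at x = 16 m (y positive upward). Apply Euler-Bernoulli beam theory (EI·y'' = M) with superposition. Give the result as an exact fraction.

θ(16) = -219/25000 rad

Load 1 — applied couple M₀=3 kN·m at a=8 m (b=L-a=12):
  θ_1 = M₀a/EI  [x>a] = 3·8/100000 = 3/12500 rad
Load 2 — point force P=18 kN at a=10 m (b=L-a=10):
  θ_2 = -Pa²/(2EI)  [x>a] = -18·10²/(2·100000) = -9/1000 rad
Superposition: θ = Σ θ_i = -219/25000 rad ≈ -0.008760 rad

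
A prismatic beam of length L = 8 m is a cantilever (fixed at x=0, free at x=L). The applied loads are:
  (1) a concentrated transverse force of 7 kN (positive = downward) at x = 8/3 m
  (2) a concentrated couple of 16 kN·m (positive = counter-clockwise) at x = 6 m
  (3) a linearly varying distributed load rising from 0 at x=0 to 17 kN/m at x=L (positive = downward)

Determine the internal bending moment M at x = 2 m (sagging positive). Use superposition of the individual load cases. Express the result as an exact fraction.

Load 1 — point force P=7 kN at a=8/3 m (b=L-a=16/3):
  M_1 = -P(a-x)  [x≤a] = -7·((8/3)-2) = -14/3 kN·m
Load 2 — applied couple M₀=16 kN·m at a=6 m (b=L-a=2):
  M_2 = M₀  [x≤a] = 16 = 16 kN·m
Load 3 — triangular load w₀=17 kN/m (0→w₀ over full span):
  M_3 = w₀Lx/2 - w₀L²/3 - w₀x³/(6L) = 17·8·2/2 - 17·8²/3 - 17·2³/(6·8) = -459/2 kN·m
Superposition: M = Σ M_i = -1309/6 kN·m ≈ -218.166667 kN·m

M(2) = -1309/6 kN·m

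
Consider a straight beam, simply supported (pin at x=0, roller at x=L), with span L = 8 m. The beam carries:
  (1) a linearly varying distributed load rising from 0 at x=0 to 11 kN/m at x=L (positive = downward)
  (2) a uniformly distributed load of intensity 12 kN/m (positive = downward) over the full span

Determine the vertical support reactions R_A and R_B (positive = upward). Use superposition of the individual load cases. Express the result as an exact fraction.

Load 1 — triangular load w₀=11 kN/m (0→w₀ over full span):
  R_A = w₀L/6 = 11·8/6 = 44/3 kN
  R_B = w₀L/3 = 11·8/3 = 88/3 kN
Load 2 — uniform load w=12 kN/m over full span:
  R_A = wL/2 = 12·8/2 = 48 kN
  R_B = wL/2 = 12·8/2 = 48 kN
Superposition: R_A = 188/3 kN, R_B = 232/3 kN

R_A = 188/3 kN, R_B = 232/3 kN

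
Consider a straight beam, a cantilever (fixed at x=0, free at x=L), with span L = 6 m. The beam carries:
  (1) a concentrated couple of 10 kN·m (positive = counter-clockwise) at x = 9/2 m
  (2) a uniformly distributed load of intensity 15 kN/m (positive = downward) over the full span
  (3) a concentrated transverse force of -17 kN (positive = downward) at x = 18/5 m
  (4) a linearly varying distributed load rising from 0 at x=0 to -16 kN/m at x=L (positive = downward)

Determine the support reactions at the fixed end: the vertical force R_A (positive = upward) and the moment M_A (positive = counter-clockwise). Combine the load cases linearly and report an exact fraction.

R_A = 25 kN, M_A = 34/5 kN·m

Load 1 — applied couple M₀=10 kN·m at a=9/2 m (b=L-a=3/2):
  R_A = 0 kN
  M_A = -M₀ = -10 kN·m
Load 2 — uniform load w=15 kN/m over full span:
  R_A = wL = 15·6 = 90 kN
  M_A = wL²/2 = 15·6²/2 = 270 kN·m
Load 3 — point force P=-17 kN at a=18/5 m (b=L-a=12/5):
  R_A = P = (-17) = -17 kN
  M_A = Pa = (-17)·(18/5) = -306/5 kN·m
Load 4 — triangular load w₀=-16 kN/m (0→w₀ over full span):
  R_A = w₀L/2 = (-16)·6/2 = -48 kN
  M_A = w₀L²/3 = (-16)·6²/3 = -192 kN·m
Superposition: R_A = 25 kN, M_A = 34/5 kN·m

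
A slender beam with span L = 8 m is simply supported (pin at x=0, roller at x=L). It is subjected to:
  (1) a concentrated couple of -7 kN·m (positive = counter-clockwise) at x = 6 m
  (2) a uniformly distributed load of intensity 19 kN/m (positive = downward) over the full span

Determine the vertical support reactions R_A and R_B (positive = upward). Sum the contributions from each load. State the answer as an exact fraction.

R_A = 601/8 kN, R_B = 615/8 kN

Load 1 — applied couple M₀=-7 kN·m at a=6 m (b=L-a=2):
  R_A = M₀/L = (-7)/8 = -7/8 kN
  R_B = -M₀/L = -(-7)/8 = 7/8 kN
Load 2 — uniform load w=19 kN/m over full span:
  R_A = wL/2 = 19·8/2 = 76 kN
  R_B = wL/2 = 19·8/2 = 76 kN
Superposition: R_A = 601/8 kN, R_B = 615/8 kN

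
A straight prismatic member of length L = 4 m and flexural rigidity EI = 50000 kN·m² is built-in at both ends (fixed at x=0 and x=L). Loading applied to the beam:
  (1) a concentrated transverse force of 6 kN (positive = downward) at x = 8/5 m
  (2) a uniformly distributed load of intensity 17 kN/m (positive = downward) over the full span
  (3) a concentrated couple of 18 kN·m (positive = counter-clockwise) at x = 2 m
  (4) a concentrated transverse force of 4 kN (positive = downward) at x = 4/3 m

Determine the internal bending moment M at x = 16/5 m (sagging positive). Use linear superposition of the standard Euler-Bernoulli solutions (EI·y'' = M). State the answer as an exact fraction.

M(16/5) = -31237/11250 kN·m

Load 1 — point force P=6 kN at a=8/5 m (b=L-a=12/5):
  M_1 = Pa²(a+3b)(L-x)/L³ - Pa²b/L²  [x>a] = 6·(8/5)²·((8/5)+3·(12/5))·(4-(16/5))/4³ - 6·(8/5)²·(12/5)/4² = -384/625 kN·m
Load 2 — uniform load w=17 kN/m over full span:
  M_2 = wLx/2 - wL²/12 - wx²/2 = 17·4·(16/5)/2 - 17·4²/12 - 17·(16/5)²/2 = -68/75 kN·m
Load 3 — applied couple M₀=18 kN·m at a=2 m (b=L-a=2):
  M_3 = R_Ax - M_A - M₀  [x>a] with R_A=27/4, M_A=9/2 = (27/4)·(16/5) - (9/2) - 18 = -9/10 kN·m
Load 4 — point force P=4 kN at a=4/3 m (b=L-a=8/3):
  M_4 = Pa²(a+3b)(L-x)/L³ - Pa²b/L²  [x>a] = 4·(4/3)²·((4/3)+3·(8/3))·(4-(16/5))/4³ - 4·(4/3)²·(8/3)/4² = -16/45 kN·m
Superposition: M = Σ M_i = -31237/11250 kN·m ≈ -2.776622 kN·m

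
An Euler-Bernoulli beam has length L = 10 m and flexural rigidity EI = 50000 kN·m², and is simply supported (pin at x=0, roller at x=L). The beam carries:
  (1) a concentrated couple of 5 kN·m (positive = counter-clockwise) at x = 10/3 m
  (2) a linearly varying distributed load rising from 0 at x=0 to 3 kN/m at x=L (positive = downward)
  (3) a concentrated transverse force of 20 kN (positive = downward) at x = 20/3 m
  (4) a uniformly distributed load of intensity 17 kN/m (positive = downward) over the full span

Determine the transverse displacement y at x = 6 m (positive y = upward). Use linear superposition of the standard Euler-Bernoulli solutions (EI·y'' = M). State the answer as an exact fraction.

y(6) = -444343/8437500 m

Load 1 — applied couple M₀=5 kN·m at a=10/3 m (b=L-a=20/3):
  y_1 = (M₀x³/(6L)-M₀(x-a)²/2+C₁x)/EI  [x>a] with C₁=M₀(3b²-L²)/(6L)=25/9 = (5·6³/(6·10)-5·(6-(10/3))²/2+(25/9)·6)/50000 = 19/56250 m
Load 2 — triangular load w₀=3 kN/m (0→w₀ over full span):
  y_2 = -w₀x(7L⁴-10L²x²+3x⁴)/(360LEI) = -3·6·(7·10⁴-10·10²·6²+3·6⁴)/(360·10·50000) = -296/78125 m
Load 3 — point force P=20 kN at a=20/3 m (b=L-a=10/3):
  y_3 = -Pbx(L²-b²-x²)/(6LEI)  [x≤a] = -20·(10/3)·6·(10²-(10/3)²-6²)/(6·10·50000) = -119/16875 m
Load 4 — uniform load w=17 kN/m over full span:
  y_4 = -wx(L³-2Lx²+x³)/(24EI) = -17·6·(10³-2·10·6²+6³)/(24·50000) = -527/12500 m
Superposition: y = Σ y_i = -444343/8437500 m ≈ -0.052663 m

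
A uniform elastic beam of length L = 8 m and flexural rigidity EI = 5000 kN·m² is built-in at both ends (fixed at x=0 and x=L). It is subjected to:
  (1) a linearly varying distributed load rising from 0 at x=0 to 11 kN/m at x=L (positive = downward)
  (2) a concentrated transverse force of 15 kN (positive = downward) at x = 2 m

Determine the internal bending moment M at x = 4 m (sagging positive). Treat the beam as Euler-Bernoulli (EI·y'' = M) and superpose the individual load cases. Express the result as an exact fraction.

M(4) = 221/12 kN·m

Load 1 — triangular load w₀=11 kN/m (0→w₀ over full span):
  M_1 = 3w₀Lx/20 - w₀L²/30 - w₀x³/(6L) = 3·11·8·4/20 - 11·8²/30 - 11·4³/(6·8) = 44/3 kN·m
Load 2 — point force P=15 kN at a=2 m (b=L-a=6):
  M_2 = Pa²(a+3b)(L-x)/L³ - Pa²b/L²  [x>a] = 15·2²·(2+3·6)·(8-4)/8³ - 15·2²·6/8² = 15/4 kN·m
Superposition: M = Σ M_i = 221/12 kN·m ≈ 18.416667 kN·m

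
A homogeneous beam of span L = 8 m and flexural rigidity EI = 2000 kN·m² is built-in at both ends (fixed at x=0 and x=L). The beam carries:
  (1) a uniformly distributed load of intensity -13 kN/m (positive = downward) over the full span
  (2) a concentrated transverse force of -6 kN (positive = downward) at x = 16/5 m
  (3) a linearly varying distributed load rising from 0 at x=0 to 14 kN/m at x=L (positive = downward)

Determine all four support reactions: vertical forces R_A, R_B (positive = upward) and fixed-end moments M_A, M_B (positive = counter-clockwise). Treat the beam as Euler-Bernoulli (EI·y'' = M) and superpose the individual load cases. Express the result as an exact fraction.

R_A = -4886/125 kN, M_A = -17392/375 kN·m, R_B = -1864/125 kN, M_B = 10928/375 kN·m

Load 1 — uniform load w=-13 kN/m over full span:
  R_A = wL/2 = (-13)·8/2 = -52 kN
  M_A = wL²/12 = (-13)·8²/12 = -208/3 kN·m
  R_B = wL/2 = (-13)·8/2 = -52 kN
  M_B = -wL²/12 = -(-13)·8²/12 = 208/3 kN·m
Load 2 — point force P=-6 kN at a=16/5 m (b=L-a=24/5):
  R_A = Pb²(3a+b)/L³ = (-6)·(24/5)²·(3·(16/5)+(24/5))/8³ = -486/125 kN
  M_A = Pab²/L² = (-6)·(16/5)·(24/5)²/8² = -864/125 kN·m
  R_B = Pa²(a+3b)/L³ = (-6)·(16/5)²·((16/5)+3·(24/5))/8³ = -264/125 kN
  M_B = -Pa²b/L² = -(-6)·(16/5)²·(24/5)/8² = 576/125 kN·m
Load 3 — triangular load w₀=14 kN/m (0→w₀ over full span):
  R_A = 3w₀L/20 = 3·14·8/20 = 84/5 kN
  M_A = w₀L²/30 = 14·8²/30 = 448/15 kN·m
  R_B = 7w₀L/20 = 7·14·8/20 = 196/5 kN
  M_B = -w₀L²/20 = -14·8²/20 = -224/5 kN·m
Superposition: R_A = -4886/125 kN, M_A = -17392/375 kN·m, R_B = -1864/125 kN, M_B = 10928/375 kN·m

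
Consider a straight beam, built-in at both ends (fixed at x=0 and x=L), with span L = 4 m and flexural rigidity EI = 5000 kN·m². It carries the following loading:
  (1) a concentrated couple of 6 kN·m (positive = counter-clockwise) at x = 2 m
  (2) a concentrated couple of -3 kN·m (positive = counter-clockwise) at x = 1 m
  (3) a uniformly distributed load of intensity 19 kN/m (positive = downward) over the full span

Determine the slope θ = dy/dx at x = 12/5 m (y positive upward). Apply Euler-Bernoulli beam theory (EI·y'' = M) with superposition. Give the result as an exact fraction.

Load 1 — applied couple M₀=6 kN·m at a=2 m (b=L-a=2):
  θ_1 = (R_Ax²/2 - M_Ax - M₀(x-a))/EI  [x>a] with R_A=9/4, M_A=3/2 = ((9/4)·(12/5)²/2 - (3/2)·(12/5) - 6·((12/5)-2))/5000 = 3/31250 rad
Load 2 — applied couple M₀=-3 kN·m at a=1 m (b=L-a=3):
  θ_2 = (R_Ax²/2 - M_Ax - M₀(x-a))/EI  [x>a] with R_A=-27/32, M_A=9/16 = ((-27/32)·(12/5)²/2 - (9/16)·(12/5) - (-3)·((12/5)-1))/5000 = 21/250000 rad
Load 3 — uniform load w=19 kN/m over full span:
  θ_3 = -wx(L-x)(L-2x)/(12EI) = -19·(12/5)·(4-(12/5))·(4-2·(12/5))/(12·5000) = 76/78125 rad
Superposition: θ = Σ θ_i = 1441/1250000 rad ≈ 0.001153 rad

θ(12/5) = 1441/1250000 rad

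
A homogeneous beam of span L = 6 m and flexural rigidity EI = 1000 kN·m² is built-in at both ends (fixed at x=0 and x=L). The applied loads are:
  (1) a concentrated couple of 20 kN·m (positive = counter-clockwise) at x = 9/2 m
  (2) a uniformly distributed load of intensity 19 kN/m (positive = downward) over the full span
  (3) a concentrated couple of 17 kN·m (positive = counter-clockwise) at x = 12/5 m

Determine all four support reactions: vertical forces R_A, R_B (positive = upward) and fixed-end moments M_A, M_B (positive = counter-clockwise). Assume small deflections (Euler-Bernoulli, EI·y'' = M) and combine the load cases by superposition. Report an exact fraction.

Load 1 — applied couple M₀=20 kN·m at a=9/2 m (b=L-a=3/2):
  R_A = 6M₀ab/L³ = 6·20·(9/2)·(3/2)/6³ = 15/4 kN
  M_A = M₀b(2a-b)/L² = 20·(3/2)·(2·(9/2)-(3/2))/6² = 25/4 kN·m
  R_B = -6M₀ab/L³ = -6·20·(9/2)·(3/2)/6³ = -15/4 kN
  M_B = M₀a(2b-a)/L² = 20·(9/2)·(2·(3/2)-(9/2))/6² = -15/4 kN·m
Load 2 — uniform load w=19 kN/m over full span:
  R_A = wL/2 = 19·6/2 = 57 kN
  M_A = wL²/12 = 19·6²/12 = 57 kN·m
  R_B = wL/2 = 19·6/2 = 57 kN
  M_B = -wL²/12 = -19·6²/12 = -57 kN·m
Load 3 — applied couple M₀=17 kN·m at a=12/5 m (b=L-a=18/5):
  R_A = 6M₀ab/L³ = 6·17·(12/5)·(18/5)/6³ = 102/25 kN
  M_A = M₀b(2a-b)/L² = 17·(18/5)·(2·(12/5)-(18/5))/6² = 51/25 kN·m
  R_B = -6M₀ab/L³ = -6·17·(12/5)·(18/5)/6³ = -102/25 kN
  M_B = M₀a(2b-a)/L² = 17·(12/5)·(2·(18/5)-(12/5))/6² = 136/25 kN·m
Superposition: R_A = 6483/100 kN, M_A = 6529/100 kN·m, R_B = 4917/100 kN, M_B = -5531/100 kN·m

R_A = 6483/100 kN, M_A = 6529/100 kN·m, R_B = 4917/100 kN, M_B = -5531/100 kN·m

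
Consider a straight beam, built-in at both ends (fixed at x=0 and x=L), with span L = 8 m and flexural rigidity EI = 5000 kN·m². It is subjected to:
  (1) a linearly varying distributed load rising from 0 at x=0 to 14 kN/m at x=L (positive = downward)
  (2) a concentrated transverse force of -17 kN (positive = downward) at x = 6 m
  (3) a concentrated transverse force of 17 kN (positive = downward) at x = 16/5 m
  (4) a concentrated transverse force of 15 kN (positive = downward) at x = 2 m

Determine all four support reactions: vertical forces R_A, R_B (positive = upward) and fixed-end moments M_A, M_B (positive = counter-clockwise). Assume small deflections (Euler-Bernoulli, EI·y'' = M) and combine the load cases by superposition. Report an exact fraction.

Load 1 — triangular load w₀=14 kN/m (0→w₀ over full span):
  R_A = 3w₀L/20 = 3·14·8/20 = 84/5 kN
  M_A = w₀L²/30 = 14·8²/30 = 448/15 kN·m
  R_B = 7w₀L/20 = 7·14·8/20 = 196/5 kN
  M_B = -w₀L²/20 = -14·8²/20 = -224/5 kN·m
Load 2 — point force P=-17 kN at a=6 m (b=L-a=2):
  R_A = Pb²(3a+b)/L³ = (-17)·2²·(3·6+2)/8³ = -85/32 kN
  M_A = Pab²/L² = (-17)·6·2²/8² = -51/8 kN·m
  R_B = Pa²(a+3b)/L³ = (-17)·6²·(6+3·2)/8³ = -459/32 kN
  M_B = -Pa²b/L² = -(-17)·6²·2/8² = 153/8 kN·m
Load 3 — point force P=17 kN at a=16/5 m (b=L-a=24/5):
  R_A = Pb²(3a+b)/L³ = 17·(24/5)²·(3·(16/5)+(24/5))/8³ = 1377/125 kN
  M_A = Pab²/L² = 17·(16/5)·(24/5)²/8² = 2448/125 kN·m
  R_B = Pa²(a+3b)/L³ = 17·(16/5)²·((16/5)+3·(24/5))/8³ = 748/125 kN
  M_B = -Pa²b/L² = -17·(16/5)²·(24/5)/8² = -1632/125 kN·m
Load 4 — point force P=15 kN at a=2 m (b=L-a=6):
  R_A = Pb²(3a+b)/L³ = 15·6²·(3·2+6)/8³ = 405/32 kN
  M_A = Pab²/L² = 15·2·6²/8² = 135/8 kN·m
  R_B = Pa²(a+3b)/L³ = 15·2²·(2+3·6)/8³ = 75/32 kN
  M_B = -Pa²b/L² = -15·2²·6/8² = -45/8 kN·m
Superposition: R_A = 4727/125 kN, M_A = 44963/750 kN·m, R_B = 4148/125 kN, M_B = -11089/250 kN·m

R_A = 4727/125 kN, M_A = 44963/750 kN·m, R_B = 4148/125 kN, M_B = -11089/250 kN·m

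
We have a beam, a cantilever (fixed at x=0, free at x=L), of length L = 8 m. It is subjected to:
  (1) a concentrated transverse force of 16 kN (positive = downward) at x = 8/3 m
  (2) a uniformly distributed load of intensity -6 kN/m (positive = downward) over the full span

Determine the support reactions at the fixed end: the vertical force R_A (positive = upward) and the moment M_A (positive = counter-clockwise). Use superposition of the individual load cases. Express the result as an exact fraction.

R_A = -32 kN, M_A = -448/3 kN·m

Load 1 — point force P=16 kN at a=8/3 m (b=L-a=16/3):
  R_A = P = 16 kN
  M_A = Pa = 16·(8/3) = 128/3 kN·m
Load 2 — uniform load w=-6 kN/m over full span:
  R_A = wL = (-6)·8 = -48 kN
  M_A = wL²/2 = (-6)·8²/2 = -192 kN·m
Superposition: R_A = -32 kN, M_A = -448/3 kN·m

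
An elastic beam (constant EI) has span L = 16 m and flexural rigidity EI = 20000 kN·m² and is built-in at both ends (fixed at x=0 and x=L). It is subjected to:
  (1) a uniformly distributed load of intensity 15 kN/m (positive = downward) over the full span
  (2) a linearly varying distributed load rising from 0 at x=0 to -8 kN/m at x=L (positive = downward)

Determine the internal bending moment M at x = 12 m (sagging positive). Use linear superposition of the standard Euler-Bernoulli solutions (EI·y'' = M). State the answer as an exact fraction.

Load 1 — uniform load w=15 kN/m over full span:
  M_1 = wLx/2 - wL²/12 - wx²/2 = 15·16·12/2 - 15·16²/12 - 15·12²/2 = 40 kN·m
Load 2 — triangular load w₀=-8 kN/m (0→w₀ over full span):
  M_2 = 3w₀Lx/20 - w₀L²/30 - w₀x³/(6L) = 3·(-8)·16·12/20 - (-8)·16²/30 - (-8)·12³/(6·16) = -272/15 kN·m
Superposition: M = Σ M_i = 328/15 kN·m ≈ 21.866667 kN·m

M(12) = 328/15 kN·m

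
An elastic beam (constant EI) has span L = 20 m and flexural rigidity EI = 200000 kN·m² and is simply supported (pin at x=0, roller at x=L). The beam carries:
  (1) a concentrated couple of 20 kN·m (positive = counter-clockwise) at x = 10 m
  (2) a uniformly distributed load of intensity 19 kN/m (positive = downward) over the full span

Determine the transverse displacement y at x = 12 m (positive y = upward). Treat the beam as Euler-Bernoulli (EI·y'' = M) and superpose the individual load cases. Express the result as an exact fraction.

Load 1 — applied couple M₀=20 kN·m at a=10 m (b=L-a=10):
  y_1 = (M₀x³/(6L)-M₀(x-a)²/2+C₁x)/EI  [x>a] with C₁=M₀(3b²-L²)/(6L)=-50/3 = (20·12³/(6·20)-20·(12-10)²/2+(-50/3)·12)/200000 = 3/12500 m
Load 2 — uniform load w=19 kN/m over full span:
  y_2 = -wx(L³-2Lx²+x³)/(24EI) = -19·12·(20³-2·20·12²+12³)/(24·200000) = -589/3125 m
Superposition: y = Σ y_i = -2353/12500 m ≈ -0.188240 m

y(12) = -2353/12500 m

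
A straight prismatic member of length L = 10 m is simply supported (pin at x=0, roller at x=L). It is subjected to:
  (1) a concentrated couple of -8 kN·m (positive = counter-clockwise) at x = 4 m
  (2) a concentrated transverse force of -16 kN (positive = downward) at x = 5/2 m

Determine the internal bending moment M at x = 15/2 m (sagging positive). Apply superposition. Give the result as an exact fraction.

M(15/2) = -8 kN·m

Load 1 — applied couple M₀=-8 kN·m at a=4 m (b=L-a=6):
  M_1 = M₀x/L - M₀  [x>a] = (-8)·(15/2)/10 - (-8) = 2 kN·m
Load 2 — point force P=-16 kN at a=5/2 m (b=L-a=15/2):
  M_2 = Pa(L-x)/L  [x>a] = (-16)·(5/2)·(10-(15/2))/10 = -10 kN·m
Superposition: M = Σ M_i = -8 kN·m ≈ -8.000000 kN·m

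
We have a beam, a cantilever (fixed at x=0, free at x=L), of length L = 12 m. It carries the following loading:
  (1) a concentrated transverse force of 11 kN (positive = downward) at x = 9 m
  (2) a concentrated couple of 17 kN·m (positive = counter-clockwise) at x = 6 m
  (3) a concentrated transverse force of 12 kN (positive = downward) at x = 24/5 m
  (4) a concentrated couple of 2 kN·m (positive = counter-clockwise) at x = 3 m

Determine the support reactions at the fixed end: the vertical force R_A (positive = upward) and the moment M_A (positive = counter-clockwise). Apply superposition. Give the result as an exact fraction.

Load 1 — point force P=11 kN at a=9 m (b=L-a=3):
  R_A = P = 11 kN
  M_A = Pa = 11·9 = 99 kN·m
Load 2 — applied couple M₀=17 kN·m at a=6 m (b=L-a=6):
  R_A = 0 kN
  M_A = -M₀ = -17 kN·m
Load 3 — point force P=12 kN at a=24/5 m (b=L-a=36/5):
  R_A = P = 12 kN
  M_A = Pa = 12·(24/5) = 288/5 kN·m
Load 4 — applied couple M₀=2 kN·m at a=3 m (b=L-a=9):
  R_A = 0 kN
  M_A = -M₀ = -2 kN·m
Superposition: R_A = 23 kN, M_A = 688/5 kN·m

R_A = 23 kN, M_A = 688/5 kN·m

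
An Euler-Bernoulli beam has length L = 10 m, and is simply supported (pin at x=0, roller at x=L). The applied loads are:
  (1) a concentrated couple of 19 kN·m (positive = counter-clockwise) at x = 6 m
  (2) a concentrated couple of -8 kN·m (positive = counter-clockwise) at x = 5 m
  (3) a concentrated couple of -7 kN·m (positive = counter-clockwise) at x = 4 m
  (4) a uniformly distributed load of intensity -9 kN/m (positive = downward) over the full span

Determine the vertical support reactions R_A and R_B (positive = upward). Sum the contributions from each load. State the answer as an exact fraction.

R_A = -223/5 kN, R_B = -227/5 kN

Load 1 — applied couple M₀=19 kN·m at a=6 m (b=L-a=4):
  R_A = M₀/L = 19/10 kN
  R_B = -M₀/L = -19/10 kN
Load 2 — applied couple M₀=-8 kN·m at a=5 m (b=L-a=5):
  R_A = M₀/L = (-8)/10 = -4/5 kN
  R_B = -M₀/L = -(-8)/10 = 4/5 kN
Load 3 — applied couple M₀=-7 kN·m at a=4 m (b=L-a=6):
  R_A = M₀/L = (-7)/10 = -7/10 kN
  R_B = -M₀/L = -(-7)/10 = 7/10 kN
Load 4 — uniform load w=-9 kN/m over full span:
  R_A = wL/2 = (-9)·10/2 = -45 kN
  R_B = wL/2 = (-9)·10/2 = -45 kN
Superposition: R_A = -223/5 kN, R_B = -227/5 kN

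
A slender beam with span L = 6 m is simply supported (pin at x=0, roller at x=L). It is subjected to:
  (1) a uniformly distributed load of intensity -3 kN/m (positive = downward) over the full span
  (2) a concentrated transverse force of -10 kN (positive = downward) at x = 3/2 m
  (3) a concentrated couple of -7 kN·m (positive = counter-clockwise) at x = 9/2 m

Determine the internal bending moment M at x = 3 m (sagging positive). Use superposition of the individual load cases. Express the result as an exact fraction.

M(3) = -49/2 kN·m

Load 1 — uniform load w=-3 kN/m over full span:
  M_1 = wx(L-x)/2 = (-3)·3·(6-3)/2 = -27/2 kN·m
Load 2 — point force P=-10 kN at a=3/2 m (b=L-a=9/2):
  M_2 = Pa(L-x)/L  [x>a] = (-10)·(3/2)·(6-3)/6 = -15/2 kN·m
Load 3 — applied couple M₀=-7 kN·m at a=9/2 m (b=L-a=3/2):
  M_3 = M₀x/L  [x≤a] = (-7)·3/6 = -7/2 kN·m
Superposition: M = Σ M_i = -49/2 kN·m ≈ -24.500000 kN·m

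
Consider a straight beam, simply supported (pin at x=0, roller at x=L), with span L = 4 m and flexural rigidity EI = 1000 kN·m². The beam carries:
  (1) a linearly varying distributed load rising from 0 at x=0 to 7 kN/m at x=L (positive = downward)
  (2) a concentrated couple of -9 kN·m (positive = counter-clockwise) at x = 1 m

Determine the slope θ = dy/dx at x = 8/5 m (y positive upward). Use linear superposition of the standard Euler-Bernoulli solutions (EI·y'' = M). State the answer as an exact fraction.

θ(8/5) = -216929/45000000 rad

Load 1 — triangular load w₀=7 kN/m (0→w₀ over full span):
  θ_1 = -w₀(7L⁴-30L²x²+15x⁴)/(360LEI) = -7·(7·4⁴-30·4²·(8/5)²+15·(8/5)⁴)/(360·4·1000) = -2261/703125 rad
Load 2 — applied couple M₀=-9 kN·m at a=1 m (b=L-a=3):
  θ_2 = (M₀x²/(2L)-M₀(x-a)+C₁)/EI  [x>a] with C₁=M₀(3b²-L²)/(6L)=-33/8 = ((-9)·(8/5)²/(2·4)-(-9)·((8/5)-1)+(-33/8))/1000 = -321/200000 rad
Superposition: θ = Σ θ_i = -216929/45000000 rad ≈ -0.004821 rad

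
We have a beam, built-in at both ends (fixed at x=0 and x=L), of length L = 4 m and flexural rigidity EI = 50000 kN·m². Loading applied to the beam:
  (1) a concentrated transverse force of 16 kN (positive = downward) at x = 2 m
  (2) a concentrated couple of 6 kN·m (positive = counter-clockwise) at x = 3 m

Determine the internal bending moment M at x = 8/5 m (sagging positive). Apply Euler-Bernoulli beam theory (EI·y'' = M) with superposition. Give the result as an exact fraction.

M(8/5) = 45/8 kN·m

Load 1 — point force P=16 kN at a=2 m (b=L-a=2):
  M_1 = Pb²(3a+b)x/L³ - Pab²/L²  [x≤a] = 16·2²·(3·2+2)·(8/5)/4³ - 16·2·2²/4² = 24/5 kN·m
Load 2 — applied couple M₀=6 kN·m at a=3 m (b=L-a=1):
  M_2 = R_Ax - M_A  [x≤a] with R_A=27/16, M_A=15/8 = (27/16)·(8/5) - (15/8) = 33/40 kN·m
Superposition: M = Σ M_i = 45/8 kN·m ≈ 5.625000 kN·m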